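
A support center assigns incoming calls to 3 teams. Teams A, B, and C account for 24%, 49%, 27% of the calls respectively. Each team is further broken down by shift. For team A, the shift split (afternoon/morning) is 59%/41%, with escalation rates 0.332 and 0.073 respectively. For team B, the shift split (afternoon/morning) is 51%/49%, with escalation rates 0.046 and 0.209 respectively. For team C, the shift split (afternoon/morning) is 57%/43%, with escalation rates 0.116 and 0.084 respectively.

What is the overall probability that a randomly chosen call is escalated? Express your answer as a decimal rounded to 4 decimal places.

P(E) ≈ 0.1435

P(E|A) = 0.59·0.332 + 0.41·0.073 = 0.19588 + 0.02993 = 0.22581
P(E|B) = 0.51·0.046 + 0.49·0.209 = 0.02346 + 0.10241 = 0.12587
P(E|C) = 0.57·0.116 + 0.43·0.084 = 0.06612 + 0.03612 = 0.10224
By total probability over the outer partition,
P(E) = 0.24·0.22581 + 0.49·0.12587 + 0.27·0.10224
      = 0.0541944 + 0.0616763 + 0.0276048 = 0.1434755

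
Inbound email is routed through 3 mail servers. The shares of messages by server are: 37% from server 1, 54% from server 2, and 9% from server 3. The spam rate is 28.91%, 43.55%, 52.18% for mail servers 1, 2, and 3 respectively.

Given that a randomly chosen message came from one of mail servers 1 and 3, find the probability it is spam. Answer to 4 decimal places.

P(S|J) ≈ 0.3346

Let J = {1, 3}.
P(J) = 0.37 + 0.09 = 0.46.
P(S ∩ J) = 0.2891·0.37 + 0.5218·0.09 = 0.106967 + 0.046962 = 0.153929.
P(S | J) = 0.153929 / 0.46 = 0.334628…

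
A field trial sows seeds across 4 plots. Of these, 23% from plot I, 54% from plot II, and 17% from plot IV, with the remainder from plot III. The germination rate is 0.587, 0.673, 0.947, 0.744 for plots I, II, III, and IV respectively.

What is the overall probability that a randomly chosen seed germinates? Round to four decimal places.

0.6817

P(III) = 1 − (0.23 + 0.54 + 0.17) = 0.06.
Using total probability over the partition,
P(G) = P(G|I)·P(I) + P(G|II)·P(II) + P(G|III)·P(III) + P(G|IV)·P(IV)
      = 0.587·0.23 + 0.673·0.54 + 0.947·0.06 + 0.744·0.17
      = 0.13501 + 0.36342 + 0.05682 + 0.12648 = 0.68173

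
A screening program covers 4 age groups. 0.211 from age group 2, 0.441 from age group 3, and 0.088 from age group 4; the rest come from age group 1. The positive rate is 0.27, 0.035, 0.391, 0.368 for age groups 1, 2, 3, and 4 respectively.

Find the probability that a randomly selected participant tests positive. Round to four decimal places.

0.2824

P(1) = 1 − (0.211 + 0.441 + 0.088) = 0.26.
P(T) = P(T|1)·P(1) + P(T|2)·P(2) + P(T|3)·P(3) + P(T|4)·P(4)
      = 0.27·0.26 + 0.035·0.211 + 0.391·0.441 + 0.368·0.088
      = 0.0702 + 0.007385 + 0.172431 + 0.032384 = 0.2824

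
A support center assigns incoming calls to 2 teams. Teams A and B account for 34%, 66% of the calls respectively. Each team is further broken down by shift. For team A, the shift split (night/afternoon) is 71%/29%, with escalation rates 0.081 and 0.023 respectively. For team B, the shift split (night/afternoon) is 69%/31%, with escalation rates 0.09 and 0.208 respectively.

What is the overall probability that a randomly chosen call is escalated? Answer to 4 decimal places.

0.1054

P(E|A) = 0.71·0.081 + 0.29·0.023 = 0.05751 + 0.00667 = 0.06418
P(E|B) = 0.69·0.09 + 0.31·0.208 = 0.0621 + 0.06448 = 0.12658
Then overall,
P(E) = 0.34·0.06418 + 0.66·0.12658
      = 0.0218212 + 0.0835428 = 0.105364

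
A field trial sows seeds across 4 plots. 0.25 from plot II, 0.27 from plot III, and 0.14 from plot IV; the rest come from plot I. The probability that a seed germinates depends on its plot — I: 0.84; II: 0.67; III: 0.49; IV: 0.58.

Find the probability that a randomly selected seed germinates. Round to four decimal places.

0.6666

P(I) = 1 − (0.25 + 0.27 + 0.14) = 0.34.
By the law of total probability,
P(G) = P(G|I)·P(I) + P(G|II)·P(II) + P(G|III)·P(III) + P(G|IV)·P(IV)
      = 0.84·0.34 + 0.67·0.25 + 0.49·0.27 + 0.58·0.14
      = 0.2856 + 0.1675 + 0.1323 + 0.0812 = 0.6666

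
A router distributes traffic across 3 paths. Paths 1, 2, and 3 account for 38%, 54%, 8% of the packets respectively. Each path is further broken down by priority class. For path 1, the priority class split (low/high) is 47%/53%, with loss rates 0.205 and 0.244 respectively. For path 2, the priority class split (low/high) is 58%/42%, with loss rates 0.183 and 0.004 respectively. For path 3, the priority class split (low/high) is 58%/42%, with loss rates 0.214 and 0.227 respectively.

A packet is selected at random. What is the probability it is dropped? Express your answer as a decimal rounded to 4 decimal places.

P(L|1) = 0.47·0.205 + 0.53·0.244 = 0.09635 + 0.12932 = 0.22567
P(L|2) = 0.58·0.183 + 0.42·0.004 = 0.10614 + 0.00168 = 0.10782
P(L|3) = 0.58·0.214 + 0.42·0.227 = 0.12412 + 0.09534 = 0.21946
By total probability over the outer partition,
P(L) = 0.38·0.22567 + 0.54·0.10782 + 0.08·0.21946
      = 0.0857546 + 0.0582228 + 0.0175568 = 0.1615342

P(L) ≈ 0.1615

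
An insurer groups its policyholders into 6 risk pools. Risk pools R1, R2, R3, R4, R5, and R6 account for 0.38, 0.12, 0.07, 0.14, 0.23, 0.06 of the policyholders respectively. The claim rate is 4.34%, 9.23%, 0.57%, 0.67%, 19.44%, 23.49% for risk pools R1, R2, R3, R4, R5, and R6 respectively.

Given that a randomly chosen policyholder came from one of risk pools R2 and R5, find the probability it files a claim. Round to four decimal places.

Let S = {R2, R5}.
P(S) = 0.12 + 0.23 = 0.35.
P(C ∩ S) = 0.0923·0.12 + 0.1944·0.23 = 0.011076 + 0.044712 = 0.055788.
P(C | S) = 0.055788 / 0.35 = 0.159394…

P(C|S) ≈ 0.1594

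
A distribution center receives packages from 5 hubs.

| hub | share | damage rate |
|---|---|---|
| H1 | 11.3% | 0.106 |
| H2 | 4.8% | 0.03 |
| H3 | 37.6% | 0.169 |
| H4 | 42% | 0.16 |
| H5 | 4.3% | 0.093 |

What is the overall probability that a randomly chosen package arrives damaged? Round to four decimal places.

P(D) = P(D|H1)·P(H1) + P(D|H2)·P(H2) + P(D|H3)·P(H3) + P(D|H4)·P(H4) + P(D|H5)·P(H5)
      = 0.106·0.113 + 0.03·0.048 + 0.169·0.376 + 0.16·0.42 + 0.093·0.043
      = 0.011978 + 0.00144 + 0.063544 + 0.0672 + 0.003999 = 0.148161

0.1482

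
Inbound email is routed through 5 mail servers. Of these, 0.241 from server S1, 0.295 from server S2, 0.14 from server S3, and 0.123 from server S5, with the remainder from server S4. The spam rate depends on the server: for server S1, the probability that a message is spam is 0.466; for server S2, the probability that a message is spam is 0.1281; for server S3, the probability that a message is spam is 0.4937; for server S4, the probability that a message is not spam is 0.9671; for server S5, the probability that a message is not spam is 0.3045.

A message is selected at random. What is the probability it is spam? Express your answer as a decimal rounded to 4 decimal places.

P(S4) = 1 − (0.241 + 0.295 + 0.14 + 0.123) = 0.201.
P(S|S4) = 1 − 0.9671 = 0.0329.
P(S|S5) = 1 − 0.3045 = 0.6955.
P(S) = P(S|S1)·P(S1) + P(S|S2)·P(S2) + P(S|S3)·P(S3) + P(S|S4)·P(S4) + P(S|S5)·P(S5)
      = 0.466·0.241 + 0.1281·0.295 + 0.4937·0.14 + 0.0329·0.201 + 0.6955·0.123
      = 0.112306 + 0.0377895 + 0.069118 + 0.0066129 + 0.0855465 = 0.3113729

P(S) ≈ 0.3114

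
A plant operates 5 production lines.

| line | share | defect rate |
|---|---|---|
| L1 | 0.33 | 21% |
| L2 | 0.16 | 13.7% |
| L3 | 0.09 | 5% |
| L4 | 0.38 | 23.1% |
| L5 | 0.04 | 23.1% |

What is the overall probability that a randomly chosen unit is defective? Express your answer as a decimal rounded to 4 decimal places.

By the law of total probability,
P(D) = P(D|L1)·P(L1) + P(D|L2)·P(L2) + P(D|L3)·P(L3) + P(D|L4)·P(L4) + P(D|L5)·P(L5)
      = 0.21·0.33 + 0.137·0.16 + 0.05·0.09 + 0.231·0.38 + 0.231·0.04
      = 0.0693 + 0.02192 + 0.0045 + 0.08778 + 0.00924 = 0.19274

P(D) ≈ 0.1927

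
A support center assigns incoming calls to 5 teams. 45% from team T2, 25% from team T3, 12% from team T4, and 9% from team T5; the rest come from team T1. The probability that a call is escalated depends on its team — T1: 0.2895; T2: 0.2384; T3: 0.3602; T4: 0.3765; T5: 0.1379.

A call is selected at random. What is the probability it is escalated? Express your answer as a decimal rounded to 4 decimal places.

P(T1) = 1 − (0.45 + 0.25 + 0.12 + 0.09) = 0.09.
P(E) = P(E|T1)·P(T1) + P(E|T2)·P(T2) + P(E|T3)·P(T3) + P(E|T4)·P(T4) + P(E|T5)·P(T5)
      = 0.2895·0.09 + 0.2384·0.45 + 0.3602·0.25 + 0.3765·0.12 + 0.1379·0.09
      = 0.026055 + 0.10728 + 0.09005 + 0.04518 + 0.012411 = 0.280976

0.2810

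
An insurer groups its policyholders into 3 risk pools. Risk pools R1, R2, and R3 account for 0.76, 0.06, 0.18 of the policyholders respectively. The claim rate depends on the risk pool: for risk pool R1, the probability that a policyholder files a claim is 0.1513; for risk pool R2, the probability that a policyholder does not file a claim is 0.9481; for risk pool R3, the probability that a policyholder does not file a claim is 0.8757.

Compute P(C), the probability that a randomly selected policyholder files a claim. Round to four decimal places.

P(C) ≈ 0.1405

P(C|R2) = 1 − 0.9481 = 0.0519.
P(C|R3) = 1 − 0.8757 = 0.1243.
P(C) = P(C|R1)·P(R1) + P(C|R2)·P(R2) + P(C|R3)·P(R3)
      = 0.1513·0.76 + 0.0519·0.06 + 0.1243·0.18
      = 0.114988 + 0.003114 + 0.022374 = 0.140476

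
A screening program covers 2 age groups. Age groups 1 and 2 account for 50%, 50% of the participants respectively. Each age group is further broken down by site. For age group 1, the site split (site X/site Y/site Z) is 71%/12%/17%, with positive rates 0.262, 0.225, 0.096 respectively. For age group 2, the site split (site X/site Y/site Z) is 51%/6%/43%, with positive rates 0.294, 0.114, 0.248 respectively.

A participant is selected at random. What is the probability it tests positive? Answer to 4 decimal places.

0.2464

P(T|1) = 0.71·0.262 + 0.12·0.225 + 0.17·0.096 = 0.18602 + 0.027 + 0.01632 = 0.22934
P(T|2) = 0.51·0.294 + 0.06·0.114 + 0.43·0.248 = 0.14994 + 0.00684 + 0.10664 = 0.26342
Then overall,
P(T) = 0.5·0.22934 + 0.5·0.26342
      = 0.11467 + 0.13171 = 0.24638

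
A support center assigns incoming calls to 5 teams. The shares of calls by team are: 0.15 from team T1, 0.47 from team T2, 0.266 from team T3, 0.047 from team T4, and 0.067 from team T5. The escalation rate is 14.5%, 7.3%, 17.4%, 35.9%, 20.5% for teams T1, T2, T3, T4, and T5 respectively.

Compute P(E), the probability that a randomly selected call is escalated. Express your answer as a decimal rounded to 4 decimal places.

P(E) ≈ 0.1330

Summing over the partition,
P(E) = P(E|T1)·P(T1) + P(E|T2)·P(T2) + P(E|T3)·P(T3) + P(E|T4)·P(T4) + P(E|T5)·P(T5)
      = 0.145·0.15 + 0.073·0.47 + 0.174·0.266 + 0.359·0.047 + 0.205·0.067
      = 0.02175 + 0.03431 + 0.046284 + 0.016873 + 0.013735 = 0.132952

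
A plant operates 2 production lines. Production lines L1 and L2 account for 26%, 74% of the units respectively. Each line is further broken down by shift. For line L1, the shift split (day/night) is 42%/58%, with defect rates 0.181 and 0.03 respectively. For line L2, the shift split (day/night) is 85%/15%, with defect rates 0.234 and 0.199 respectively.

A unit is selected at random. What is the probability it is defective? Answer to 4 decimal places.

P(D|L1) = 0.42·0.181 + 0.58·0.03 = 0.07602 + 0.0174 = 0.09342
P(D|L2) = 0.85·0.234 + 0.15·0.199 = 0.1989 + 0.02985 = 0.22875
By total probability over the outer partition,
P(D) = 0.26·0.09342 + 0.74·0.22875
      = 0.0242892 + 0.169275 = 0.1935642

P(D) ≈ 0.1936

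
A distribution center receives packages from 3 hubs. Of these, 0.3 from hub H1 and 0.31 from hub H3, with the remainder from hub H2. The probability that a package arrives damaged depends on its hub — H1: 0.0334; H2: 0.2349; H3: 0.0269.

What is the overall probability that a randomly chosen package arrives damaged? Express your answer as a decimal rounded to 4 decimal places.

P(D) ≈ 0.1100

P(H2) = 1 − (0.3 + 0.31) = 0.39.
P(D) = P(D|H1)·P(H1) + P(D|H2)·P(H2) + P(D|H3)·P(H3)
      = 0.0334·0.3 + 0.2349·0.39 + 0.0269·0.31
      = 0.01002 + 0.091611 + 0.008339 = 0.10997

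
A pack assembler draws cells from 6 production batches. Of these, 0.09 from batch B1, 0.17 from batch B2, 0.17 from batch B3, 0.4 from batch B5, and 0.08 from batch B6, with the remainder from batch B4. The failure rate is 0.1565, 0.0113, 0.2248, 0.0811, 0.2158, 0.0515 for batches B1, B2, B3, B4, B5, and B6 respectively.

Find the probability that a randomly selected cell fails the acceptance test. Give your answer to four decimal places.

0.1520

P(B4) = 1 − (0.09 + 0.17 + 0.17 + 0.4 + 0.08) = 0.09.
P(F) = P(F|B1)·P(B1) + P(F|B2)·P(B2) + P(F|B3)·P(B3) + P(F|B4)·P(B4) + P(F|B5)·P(B5) + P(F|B6)·P(B6)
      = 0.1565·0.09 + 0.0113·0.17 + 0.2248·0.17 + 0.0811·0.09 + 0.2158·0.4 + 0.0515·0.08
      = 0.014085 + 0.001921 + 0.038216 + 0.007299 + 0.08632 + 0.00412 = 0.151961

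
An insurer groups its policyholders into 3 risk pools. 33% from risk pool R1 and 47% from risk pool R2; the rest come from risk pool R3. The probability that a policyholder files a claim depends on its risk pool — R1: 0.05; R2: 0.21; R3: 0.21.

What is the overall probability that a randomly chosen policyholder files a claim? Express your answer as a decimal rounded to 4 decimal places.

P(R3) = 1 − (0.33 + 0.47) = 0.2.
P(C) = P(C|R1)·P(R1) + P(C|R2)·P(R2) + P(C|R3)·P(R3)
      = 0.05·0.33 + 0.21·0.47 + 0.21·0.2
      = 0.0165 + 0.0987 + 0.042 = 0.1572

0.1572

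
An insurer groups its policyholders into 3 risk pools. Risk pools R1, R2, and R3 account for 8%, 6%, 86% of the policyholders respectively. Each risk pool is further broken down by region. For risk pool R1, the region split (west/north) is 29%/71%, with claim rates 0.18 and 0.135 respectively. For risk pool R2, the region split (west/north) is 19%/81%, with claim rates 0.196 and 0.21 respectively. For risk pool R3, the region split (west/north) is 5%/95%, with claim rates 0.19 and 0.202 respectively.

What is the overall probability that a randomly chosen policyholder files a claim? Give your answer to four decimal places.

0.1975

P(C|R1) = 0.29·0.18 + 0.71·0.135 = 0.0522 + 0.09585 = 0.14805
P(C|R2) = 0.19·0.196 + 0.81·0.21 = 0.03724 + 0.1701 = 0.20734
P(C|R3) = 0.05·0.19 + 0.95·0.202 = 0.0095 + 0.1919 = 0.2014
By total probability over the outer partition,
P(C) = 0.08·0.14805 + 0.06·0.20734 + 0.86·0.2014
      = 0.011844 + 0.0124404 + 0.173204 = 0.1974884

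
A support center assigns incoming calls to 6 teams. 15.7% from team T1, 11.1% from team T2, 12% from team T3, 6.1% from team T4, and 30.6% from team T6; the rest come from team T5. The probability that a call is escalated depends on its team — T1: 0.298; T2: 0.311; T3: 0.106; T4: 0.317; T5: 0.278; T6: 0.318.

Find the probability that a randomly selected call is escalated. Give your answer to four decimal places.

P(E) ≈ 0.2788

P(T5) = 1 − (0.157 + 0.111 + 0.12 + 0.061 + 0.306) = 0.245.
P(E) = P(E|T1)·P(T1) + P(E|T2)·P(T2) + P(E|T3)·P(T3) + P(E|T4)·P(T4) + P(E|T5)·P(T5) + P(E|T6)·P(T6)
      = 0.298·0.157 + 0.311·0.111 + 0.106·0.12 + 0.317·0.061 + 0.278·0.245 + 0.318·0.306
      = 0.046786 + 0.034521 + 0.01272 + 0.019337 + 0.06811 + 0.097308 = 0.278782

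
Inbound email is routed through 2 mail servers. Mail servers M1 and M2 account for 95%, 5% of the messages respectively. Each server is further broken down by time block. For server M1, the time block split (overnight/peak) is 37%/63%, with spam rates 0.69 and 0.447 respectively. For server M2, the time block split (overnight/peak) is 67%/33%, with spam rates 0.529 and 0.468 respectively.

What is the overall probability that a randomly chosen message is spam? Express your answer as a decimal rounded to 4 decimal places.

P(S|M1) = 0.37·0.69 + 0.63·0.447 = 0.2553 + 0.28161 = 0.53691
P(S|M2) = 0.67·0.529 + 0.33·0.468 = 0.35443 + 0.15444 = 0.50887
By total probability over the outer partition,
P(S) = 0.95·0.53691 + 0.05·0.50887
      = 0.5100645 + 0.0254435 = 0.535508

0.5355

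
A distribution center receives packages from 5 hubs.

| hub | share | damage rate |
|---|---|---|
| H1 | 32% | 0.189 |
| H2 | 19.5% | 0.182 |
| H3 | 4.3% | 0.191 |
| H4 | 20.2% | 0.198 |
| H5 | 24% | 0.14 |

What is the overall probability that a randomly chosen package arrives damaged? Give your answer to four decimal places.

0.1778

P(D) = P(D|H1)·P(H1) + P(D|H2)·P(H2) + P(D|H3)·P(H3) + P(D|H4)·P(H4) + P(D|H5)·P(H5)
      = 0.189·0.32 + 0.182·0.195 + 0.191·0.043 + 0.198·0.202 + 0.14·0.24
      = 0.06048 + 0.03549 + 0.008213 + 0.039996 + 0.0336 = 0.177779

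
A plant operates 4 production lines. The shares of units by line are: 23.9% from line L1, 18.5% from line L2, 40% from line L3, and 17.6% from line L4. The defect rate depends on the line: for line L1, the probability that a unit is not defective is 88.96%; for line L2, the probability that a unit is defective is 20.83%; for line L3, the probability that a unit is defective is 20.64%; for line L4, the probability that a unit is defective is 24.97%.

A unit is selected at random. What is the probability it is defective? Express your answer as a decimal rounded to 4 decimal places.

0.1914

P(D|L1) = 1 − 0.8896 = 0.1104.
P(D) = P(D|L1)·P(L1) + P(D|L2)·P(L2) + P(D|L3)·P(L3) + P(D|L4)·P(L4)
      = 0.1104·0.239 + 0.2083·0.185 + 0.2064·0.4 + 0.2497·0.176
      = 0.0263856 + 0.0385355 + 0.08256 + 0.0439472 = 0.1914283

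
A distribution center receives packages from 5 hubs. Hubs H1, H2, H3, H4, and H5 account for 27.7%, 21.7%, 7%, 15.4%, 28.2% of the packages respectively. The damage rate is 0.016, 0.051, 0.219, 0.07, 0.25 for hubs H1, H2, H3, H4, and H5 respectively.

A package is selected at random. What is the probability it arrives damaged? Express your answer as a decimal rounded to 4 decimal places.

Summing over the partition,
P(D) = P(D|H1)·P(H1) + P(D|H2)·P(H2) + P(D|H3)·P(H3) + P(D|H4)·P(H4) + P(D|H5)·P(H5)
      = 0.016·0.277 + 0.051·0.217 + 0.219·0.07 + 0.07·0.154 + 0.25·0.282
      = 0.004432 + 0.011067 + 0.01533 + 0.01078 + 0.0705 = 0.112109

P(D) ≈ 0.1121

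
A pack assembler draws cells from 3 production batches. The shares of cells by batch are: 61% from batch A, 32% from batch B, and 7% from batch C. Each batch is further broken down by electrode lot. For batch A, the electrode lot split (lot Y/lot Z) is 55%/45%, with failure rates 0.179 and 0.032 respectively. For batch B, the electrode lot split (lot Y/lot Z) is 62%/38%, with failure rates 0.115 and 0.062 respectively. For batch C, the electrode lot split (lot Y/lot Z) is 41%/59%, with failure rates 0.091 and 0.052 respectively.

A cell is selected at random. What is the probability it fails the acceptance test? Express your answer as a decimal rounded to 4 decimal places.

0.1040

P(F|A) = 0.55·0.179 + 0.45·0.032 = 0.09845 + 0.0144 = 0.11285
P(F|B) = 0.62·0.115 + 0.38·0.062 = 0.0713 + 0.02356 = 0.09486
P(F|C) = 0.41·0.091 + 0.59·0.052 = 0.03731 + 0.03068 = 0.06799
Then overall,
P(F) = 0.61·0.11285 + 0.32·0.09486 + 0.07·0.06799
      = 0.0688385 + 0.0303552 + 0.0047593 = 0.103953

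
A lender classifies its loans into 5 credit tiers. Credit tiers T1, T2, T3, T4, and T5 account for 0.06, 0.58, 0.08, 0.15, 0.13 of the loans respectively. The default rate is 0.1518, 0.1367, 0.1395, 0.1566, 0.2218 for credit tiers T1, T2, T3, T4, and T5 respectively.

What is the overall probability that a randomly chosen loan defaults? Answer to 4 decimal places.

0.1519

P(D) = P(D|T1)·P(T1) + P(D|T2)·P(T2) + P(D|T3)·P(T3) + P(D|T4)·P(T4) + P(D|T5)·P(T5)
      = 0.1518·0.06 + 0.1367·0.58 + 0.1395·0.08 + 0.1566·0.15 + 0.2218·0.13
      = 0.009108 + 0.079286 + 0.01116 + 0.02349 + 0.028834 = 0.151878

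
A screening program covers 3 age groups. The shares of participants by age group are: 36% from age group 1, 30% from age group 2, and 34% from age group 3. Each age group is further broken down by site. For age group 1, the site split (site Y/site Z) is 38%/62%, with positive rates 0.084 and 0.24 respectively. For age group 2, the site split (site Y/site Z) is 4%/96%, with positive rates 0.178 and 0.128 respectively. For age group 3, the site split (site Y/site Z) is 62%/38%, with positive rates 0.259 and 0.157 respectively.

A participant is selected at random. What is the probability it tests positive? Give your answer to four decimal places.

P(T) ≈ 0.1789

P(T|1) = 0.38·0.084 + 0.62·0.24 = 0.03192 + 0.1488 = 0.18072
P(T|2) = 0.04·0.178 + 0.96·0.128 = 0.00712 + 0.12288 = 0.13
P(T|3) = 0.62·0.259 + 0.38·0.157 = 0.16058 + 0.05966 = 0.22024
Then overall,
P(T) = 0.36·0.18072 + 0.3·0.13 + 0.34·0.22024
      = 0.0650592 + 0.039 + 0.0748816 = 0.1789408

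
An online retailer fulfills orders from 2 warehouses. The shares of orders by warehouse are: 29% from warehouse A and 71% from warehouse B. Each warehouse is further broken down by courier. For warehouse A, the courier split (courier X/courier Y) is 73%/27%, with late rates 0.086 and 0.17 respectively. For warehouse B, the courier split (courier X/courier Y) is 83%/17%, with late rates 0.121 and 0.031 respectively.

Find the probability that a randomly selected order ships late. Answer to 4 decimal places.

P(L) ≈ 0.1066

P(L|A) = 0.73·0.086 + 0.27·0.17 = 0.06278 + 0.0459 = 0.10868
P(L|B) = 0.83·0.121 + 0.17·0.031 = 0.10043 + 0.00527 = 0.1057
By total probability over the outer partition,
P(L) = 0.29·0.10868 + 0.71·0.1057
      = 0.0315172 + 0.075047 = 0.1065642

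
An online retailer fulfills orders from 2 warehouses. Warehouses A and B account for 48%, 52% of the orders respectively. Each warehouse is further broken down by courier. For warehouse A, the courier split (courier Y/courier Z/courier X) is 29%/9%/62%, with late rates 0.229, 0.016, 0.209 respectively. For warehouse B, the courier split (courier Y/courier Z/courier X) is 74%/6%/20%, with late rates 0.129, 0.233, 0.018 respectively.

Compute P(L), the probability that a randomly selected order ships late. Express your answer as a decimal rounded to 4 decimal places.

0.1535

P(L|A) = 0.29·0.229 + 0.09·0.016 + 0.62·0.209 = 0.06641 + 0.00144 + 0.12958 = 0.19743
P(L|B) = 0.74·0.129 + 0.06·0.233 + 0.2·0.018 = 0.09546 + 0.01398 + 0.0036 = 0.11304
Then overall,
P(L) = 0.48·0.19743 + 0.52·0.11304
      = 0.0947664 + 0.0587808 = 0.1535472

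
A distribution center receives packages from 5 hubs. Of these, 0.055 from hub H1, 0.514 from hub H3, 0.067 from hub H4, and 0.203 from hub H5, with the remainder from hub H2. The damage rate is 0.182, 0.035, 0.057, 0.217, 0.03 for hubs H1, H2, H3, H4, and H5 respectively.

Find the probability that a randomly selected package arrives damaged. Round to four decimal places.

P(D) ≈ 0.0656

P(H2) = 1 − (0.055 + 0.514 + 0.067 + 0.203) = 0.161.
P(D) = P(D|H1)·P(H1) + P(D|H2)·P(H2) + P(D|H3)·P(H3) + P(D|H4)·P(H4) + P(D|H5)·P(H5)
      = 0.182·0.055 + 0.035·0.161 + 0.057·0.514 + 0.217·0.067 + 0.03·0.203
      = 0.01001 + 0.005635 + 0.029298 + 0.014539 + 0.00609 = 0.065572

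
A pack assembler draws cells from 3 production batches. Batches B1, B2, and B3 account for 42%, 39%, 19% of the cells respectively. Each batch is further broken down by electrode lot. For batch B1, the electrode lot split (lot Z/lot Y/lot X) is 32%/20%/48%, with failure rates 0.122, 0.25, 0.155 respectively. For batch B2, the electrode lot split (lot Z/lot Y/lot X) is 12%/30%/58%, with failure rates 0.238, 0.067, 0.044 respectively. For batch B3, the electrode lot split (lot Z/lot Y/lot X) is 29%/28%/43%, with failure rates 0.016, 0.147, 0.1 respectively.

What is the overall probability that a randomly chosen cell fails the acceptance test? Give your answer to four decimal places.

0.1144

P(F|B1) = 0.32·0.122 + 0.2·0.25 + 0.48·0.155 = 0.03904 + 0.05 + 0.0744 = 0.16344
P(F|B2) = 0.12·0.238 + 0.3·0.067 + 0.58·0.044 = 0.02856 + 0.0201 + 0.02552 = 0.07418
P(F|B3) = 0.29·0.016 + 0.28·0.147 + 0.43·0.1 = 0.00464 + 0.04116 + 0.043 = 0.0888
By total probability over the outer partition,
P(F) = 0.42·0.16344 + 0.39·0.07418 + 0.19·0.0888
      = 0.0686448 + 0.0289302 + 0.016872 = 0.114447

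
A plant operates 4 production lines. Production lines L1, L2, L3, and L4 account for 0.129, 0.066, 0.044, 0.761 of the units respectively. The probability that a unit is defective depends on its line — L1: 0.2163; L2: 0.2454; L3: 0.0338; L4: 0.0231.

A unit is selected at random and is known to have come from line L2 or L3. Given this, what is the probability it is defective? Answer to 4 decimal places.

P(D|S) ≈ 0.1608

Let S = {L2, L3}.
P(S) = 0.066 + 0.044 = 0.11.
P(D ∩ S) = 0.2454·0.066 + 0.0338·0.044 = 0.0161964 + 0.0014872 = 0.0176836.
P(D | S) = 0.0176836 / 0.11 = 0.160760…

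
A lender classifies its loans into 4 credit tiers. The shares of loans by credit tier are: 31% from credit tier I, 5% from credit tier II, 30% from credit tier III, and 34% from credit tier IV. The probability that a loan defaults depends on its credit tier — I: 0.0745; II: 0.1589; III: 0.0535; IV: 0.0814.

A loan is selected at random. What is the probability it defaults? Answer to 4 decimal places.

P(D) = P(D|I)·P(I) + P(D|II)·P(II) + P(D|III)·P(III) + P(D|IV)·P(IV)
      = 0.0745·0.31 + 0.1589·0.05 + 0.0535·0.3 + 0.0814·0.34
      = 0.023095 + 0.007945 + 0.01605 + 0.027676 = 0.074766

0.0748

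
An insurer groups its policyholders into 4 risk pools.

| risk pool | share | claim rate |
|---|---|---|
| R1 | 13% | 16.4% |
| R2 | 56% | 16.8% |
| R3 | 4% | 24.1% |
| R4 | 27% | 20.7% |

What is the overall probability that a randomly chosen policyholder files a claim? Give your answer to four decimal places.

P(C) = P(C|R1)·P(R1) + P(C|R2)·P(R2) + P(C|R3)·P(R3) + P(C|R4)·P(R4)
      = 0.164·0.13 + 0.168·0.56 + 0.241·0.04 + 0.207·0.27
      = 0.02132 + 0.09408 + 0.00964 + 0.05589 = 0.18093

P(C) ≈ 0.1809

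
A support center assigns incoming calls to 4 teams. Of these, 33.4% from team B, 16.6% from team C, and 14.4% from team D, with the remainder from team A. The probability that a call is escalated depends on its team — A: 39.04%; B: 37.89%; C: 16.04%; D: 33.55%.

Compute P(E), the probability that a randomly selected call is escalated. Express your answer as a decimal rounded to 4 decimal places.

P(A) = 1 − (0.334 + 0.166 + 0.144) = 0.356.
Using total probability over the partition,
P(E) = P(E|A)·P(A) + P(E|B)·P(B) + P(E|C)·P(C) + P(E|D)·P(D)
      = 0.3904·0.356 + 0.3789·0.334 + 0.1604·0.166 + 0.3355·0.144
      = 0.1389824 + 0.1265526 + 0.0266264 + 0.048312 = 0.3404734

P(E) ≈ 0.3405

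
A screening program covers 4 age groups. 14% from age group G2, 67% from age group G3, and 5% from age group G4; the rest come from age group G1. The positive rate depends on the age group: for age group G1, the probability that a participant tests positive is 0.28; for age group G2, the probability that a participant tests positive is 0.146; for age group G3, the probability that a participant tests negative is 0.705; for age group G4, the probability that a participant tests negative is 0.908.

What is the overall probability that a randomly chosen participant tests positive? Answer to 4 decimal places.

P(G1) = 1 − (0.14 + 0.67 + 0.05) = 0.14.
P(T|G3) = 1 − 0.705 = 0.295.
P(T|G4) = 1 − 0.908 = 0.092.
Summing over the partition,
P(T) = P(T|G1)·P(G1) + P(T|G2)·P(G2) + P(T|G3)·P(G3) + P(T|G4)·P(G4)
      = 0.28·0.14 + 0.146·0.14 + 0.295·0.67 + 0.092·0.05
      = 0.0392 + 0.02044 + 0.19765 + 0.0046 = 0.26189

0.2619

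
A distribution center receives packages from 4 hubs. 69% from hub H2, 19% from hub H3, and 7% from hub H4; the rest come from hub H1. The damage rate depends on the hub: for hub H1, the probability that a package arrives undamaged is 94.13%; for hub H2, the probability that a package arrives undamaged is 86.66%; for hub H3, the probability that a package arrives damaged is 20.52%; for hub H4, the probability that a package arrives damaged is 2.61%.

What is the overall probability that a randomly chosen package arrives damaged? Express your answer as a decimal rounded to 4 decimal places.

P(H1) = 1 − (0.69 + 0.19 + 0.07) = 0.05.
P(D|H1) = 1 − 0.9413 = 0.0587.
P(D|H2) = 1 − 0.8666 = 0.1334.
Using total probability over the partition,
P(D) = P(D|H1)·P(H1) + P(D|H2)·P(H2) + P(D|H3)·P(H3) + P(D|H4)·P(H4)
      = 0.0587·0.05 + 0.1334·0.69 + 0.2052·0.19 + 0.0261·0.07
      = 0.002935 + 0.092046 + 0.038988 + 0.001827 = 0.135796

P(D) ≈ 0.1358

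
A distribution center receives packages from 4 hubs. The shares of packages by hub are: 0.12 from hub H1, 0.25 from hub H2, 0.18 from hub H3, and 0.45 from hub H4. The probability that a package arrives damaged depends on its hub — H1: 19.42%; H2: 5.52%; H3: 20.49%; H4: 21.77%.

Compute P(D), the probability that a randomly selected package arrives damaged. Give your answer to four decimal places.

P(D) ≈ 0.1720

By the law of total probability,
P(D) = P(D|H1)·P(H1) + P(D|H2)·P(H2) + P(D|H3)·P(H3) + P(D|H4)·P(H4)
      = 0.1942·0.12 + 0.0552·0.25 + 0.2049·0.18 + 0.2177·0.45
      = 0.023304 + 0.0138 + 0.036882 + 0.097965 = 0.171951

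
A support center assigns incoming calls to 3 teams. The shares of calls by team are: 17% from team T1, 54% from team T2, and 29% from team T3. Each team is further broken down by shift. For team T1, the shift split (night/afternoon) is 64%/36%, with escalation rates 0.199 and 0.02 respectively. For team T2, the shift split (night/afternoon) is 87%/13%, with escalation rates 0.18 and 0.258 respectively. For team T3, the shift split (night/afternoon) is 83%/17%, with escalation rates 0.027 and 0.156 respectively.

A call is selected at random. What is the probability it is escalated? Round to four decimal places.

P(E) ≈ 0.1397

P(E|T1) = 0.64·0.199 + 0.36·0.02 = 0.12736 + 0.0072 = 0.13456
P(E|T2) = 0.87·0.18 + 0.13·0.258 = 0.1566 + 0.03354 = 0.19014
P(E|T3) = 0.83·0.027 + 0.17·0.156 = 0.02241 + 0.02652 = 0.04893
By total probability over the outer partition,
P(E) = 0.17·0.13456 + 0.54·0.19014 + 0.29·0.04893
      = 0.0228752 + 0.1026756 + 0.0141897 = 0.1397405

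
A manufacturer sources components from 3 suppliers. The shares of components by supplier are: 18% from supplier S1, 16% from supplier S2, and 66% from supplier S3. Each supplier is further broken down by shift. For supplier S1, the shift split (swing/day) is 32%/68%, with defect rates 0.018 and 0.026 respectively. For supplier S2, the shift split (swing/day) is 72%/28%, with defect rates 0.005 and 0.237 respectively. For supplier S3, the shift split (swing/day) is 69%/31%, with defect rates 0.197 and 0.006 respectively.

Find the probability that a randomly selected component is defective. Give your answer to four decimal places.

P(D) ≈ 0.1064

P(D|S1) = 0.32·0.018 + 0.68·0.026 = 0.00576 + 0.01768 = 0.02344
P(D|S2) = 0.72·0.005 + 0.28·0.237 = 0.0036 + 0.06636 = 0.06996
P(D|S3) = 0.69·0.197 + 0.31·0.006 = 0.13593 + 0.00186 = 0.13779
By total probability over the outer partition,
P(D) = 0.18·0.02344 + 0.16·0.06996 + 0.66·0.13779
      = 0.0042192 + 0.0111936 + 0.0909414 = 0.1063542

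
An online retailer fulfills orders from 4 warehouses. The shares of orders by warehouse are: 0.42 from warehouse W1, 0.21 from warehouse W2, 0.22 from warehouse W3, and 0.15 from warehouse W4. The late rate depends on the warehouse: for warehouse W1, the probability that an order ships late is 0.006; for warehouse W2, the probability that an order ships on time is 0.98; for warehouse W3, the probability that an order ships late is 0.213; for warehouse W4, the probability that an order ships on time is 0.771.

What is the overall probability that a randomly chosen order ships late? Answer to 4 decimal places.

P(L) ≈ 0.0879

P(L|W2) = 1 − 0.98 = 0.02.
P(L|W4) = 1 − 0.771 = 0.229.
P(L) = P(L|W1)·P(W1) + P(L|W2)·P(W2) + P(L|W3)·P(W3) + P(L|W4)·P(W4)
      = 0.006·0.42 + 0.02·0.21 + 0.213·0.22 + 0.229·0.15
      = 0.00252 + 0.0042 + 0.04686 + 0.03435 = 0.08793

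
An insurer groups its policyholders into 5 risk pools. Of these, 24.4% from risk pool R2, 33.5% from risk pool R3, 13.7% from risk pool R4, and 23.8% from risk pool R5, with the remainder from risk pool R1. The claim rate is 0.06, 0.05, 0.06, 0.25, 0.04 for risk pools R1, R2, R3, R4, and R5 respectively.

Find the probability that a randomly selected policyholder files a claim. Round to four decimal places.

P(R1) = 1 − (0.244 + 0.335 + 0.137 + 0.238) = 0.046.
P(C) = P(C|R1)·P(R1) + P(C|R2)·P(R2) + P(C|R3)·P(R3) + P(C|R4)·P(R4) + P(C|R5)·P(R5)
      = 0.06·0.046 + 0.05·0.244 + 0.06·0.335 + 0.25·0.137 + 0.04·0.238
      = 0.00276 + 0.0122 + 0.0201 + 0.03425 + 0.00952 = 0.07883

0.0788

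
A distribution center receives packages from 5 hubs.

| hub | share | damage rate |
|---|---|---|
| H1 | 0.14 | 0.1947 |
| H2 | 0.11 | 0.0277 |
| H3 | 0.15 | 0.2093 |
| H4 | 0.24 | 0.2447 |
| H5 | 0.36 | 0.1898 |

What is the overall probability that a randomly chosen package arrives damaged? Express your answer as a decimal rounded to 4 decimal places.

0.1888

P(D) = P(D|H1)·P(H1) + P(D|H2)·P(H2) + P(D|H3)·P(H3) + P(D|H4)·P(H4) + P(D|H5)·P(H5)
      = 0.1947·0.14 + 0.0277·0.11 + 0.2093·0.15 + 0.2447·0.24 + 0.1898·0.36
      = 0.027258 + 0.003047 + 0.031395 + 0.058728 + 0.068328 = 0.188756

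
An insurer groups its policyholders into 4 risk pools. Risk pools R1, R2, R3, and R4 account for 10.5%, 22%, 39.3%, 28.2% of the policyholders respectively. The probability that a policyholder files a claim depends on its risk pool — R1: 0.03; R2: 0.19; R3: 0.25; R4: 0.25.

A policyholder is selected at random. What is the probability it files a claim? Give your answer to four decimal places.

P(C) ≈ 0.2137

Summing over the partition,
P(C) = P(C|R1)·P(R1) + P(C|R2)·P(R2) + P(C|R3)·P(R3) + P(C|R4)·P(R4)
      = 0.03·0.105 + 0.19·0.22 + 0.25·0.393 + 0.25·0.282
      = 0.00315 + 0.0418 + 0.09825 + 0.0705 = 0.2137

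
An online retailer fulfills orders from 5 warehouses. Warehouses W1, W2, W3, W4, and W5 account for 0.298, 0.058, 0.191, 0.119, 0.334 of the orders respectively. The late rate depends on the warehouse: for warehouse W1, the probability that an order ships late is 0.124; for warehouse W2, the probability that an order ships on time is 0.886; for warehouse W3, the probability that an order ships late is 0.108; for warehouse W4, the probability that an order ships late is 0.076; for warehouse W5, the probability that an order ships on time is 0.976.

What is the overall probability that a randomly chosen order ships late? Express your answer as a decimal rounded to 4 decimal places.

0.0813

P(L|W2) = 1 − 0.886 = 0.114.
P(L|W5) = 1 − 0.976 = 0.024.
P(L) = P(L|W1)·P(W1) + P(L|W2)·P(W2) + P(L|W3)·P(W3) + P(L|W4)·P(W4) + P(L|W5)·P(W5)
      = 0.124·0.298 + 0.114·0.058 + 0.108·0.191 + 0.076·0.119 + 0.024·0.334
      = 0.036952 + 0.006612 + 0.020628 + 0.009044 + 0.008016 = 0.081252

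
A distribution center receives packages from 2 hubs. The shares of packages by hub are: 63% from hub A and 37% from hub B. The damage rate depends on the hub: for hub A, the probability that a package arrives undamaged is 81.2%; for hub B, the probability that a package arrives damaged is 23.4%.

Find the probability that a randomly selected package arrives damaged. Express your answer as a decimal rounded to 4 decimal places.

P(D|A) = 1 − 0.812 = 0.188.
Summing over the partition,
P(D) = P(D|A)·P(A) + P(D|B)·P(B)
      = 0.188·0.63 + 0.234·0.37
      = 0.11844 + 0.08658 = 0.20502

P(D) ≈ 0.2050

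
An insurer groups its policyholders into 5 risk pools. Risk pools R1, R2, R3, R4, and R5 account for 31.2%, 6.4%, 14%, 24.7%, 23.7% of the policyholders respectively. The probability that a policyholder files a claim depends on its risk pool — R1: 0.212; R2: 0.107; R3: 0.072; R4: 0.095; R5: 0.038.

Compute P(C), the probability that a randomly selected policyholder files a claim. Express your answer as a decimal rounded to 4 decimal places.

P(C) ≈ 0.1155

P(C) = P(C|R1)·P(R1) + P(C|R2)·P(R2) + P(C|R3)·P(R3) + P(C|R4)·P(R4) + P(C|R5)·P(R5)
      = 0.212·0.312 + 0.107·0.064 + 0.072·0.14 + 0.095·0.247 + 0.038·0.237
      = 0.066144 + 0.006848 + 0.01008 + 0.023465 + 0.009006 = 0.115543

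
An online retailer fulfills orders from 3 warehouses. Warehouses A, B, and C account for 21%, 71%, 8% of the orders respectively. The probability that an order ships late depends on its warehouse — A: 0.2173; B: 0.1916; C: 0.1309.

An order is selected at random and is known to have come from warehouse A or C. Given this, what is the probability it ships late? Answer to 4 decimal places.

P(L|S) ≈ 0.1935

Let S = {A, C}.
P(S) = 0.21 + 0.08 = 0.29.
P(L ∩ S) = 0.2173·0.21 + 0.1309·0.08 = 0.045633 + 0.010472 = 0.056105.
P(L | S) = 0.056105 / 0.29 = 0.193466…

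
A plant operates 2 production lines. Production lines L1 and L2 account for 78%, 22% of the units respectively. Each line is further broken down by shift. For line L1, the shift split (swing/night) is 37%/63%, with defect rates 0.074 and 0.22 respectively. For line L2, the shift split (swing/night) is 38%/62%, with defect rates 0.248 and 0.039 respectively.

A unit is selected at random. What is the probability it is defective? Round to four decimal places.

P(D) ≈ 0.1555

P(D|L1) = 0.37·0.074 + 0.63·0.22 = 0.02738 + 0.1386 = 0.16598
P(D|L2) = 0.38·0.248 + 0.62·0.039 = 0.09424 + 0.02418 = 0.11842
By total probability over the outer partition,
P(D) = 0.78·0.16598 + 0.22·0.11842
      = 0.1294644 + 0.0260524 = 0.1555168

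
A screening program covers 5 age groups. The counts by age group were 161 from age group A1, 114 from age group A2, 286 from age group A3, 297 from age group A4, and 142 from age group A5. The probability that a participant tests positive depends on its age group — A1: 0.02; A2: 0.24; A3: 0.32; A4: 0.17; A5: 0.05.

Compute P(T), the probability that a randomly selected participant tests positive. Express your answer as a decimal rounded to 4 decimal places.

P(T) ≈ 0.1797

Total: 161 + 114 + 286 + 297 + 142 = 1000.
P(A1) = 161/1000 = 0.161. P(A2) = 114/1000 = 0.114. P(A3) = 286/1000 = 0.286. P(A4) = 297/1000 = 0.297. P(A5) = 142/1000 = 0.142.
Summing over the partition,
P(T) = P(T|A1)·P(A1) + P(T|A2)·P(A2) + P(T|A3)·P(A3) + P(T|A4)·P(A4) + P(T|A5)·P(A5)
      = 0.02·0.161 + 0.24·0.114 + 0.32·0.286 + 0.17·0.297 + 0.05·0.142
      = 0.00322 + 0.02736 + 0.09152 + 0.05049 + 0.0071 = 0.17969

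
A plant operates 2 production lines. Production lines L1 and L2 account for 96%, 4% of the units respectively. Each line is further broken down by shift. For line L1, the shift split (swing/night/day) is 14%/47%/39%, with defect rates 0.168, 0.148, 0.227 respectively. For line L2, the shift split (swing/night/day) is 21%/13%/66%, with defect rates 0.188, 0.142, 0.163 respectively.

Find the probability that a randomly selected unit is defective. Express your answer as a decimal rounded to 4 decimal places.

P(D|L1) = 0.14·0.168 + 0.47·0.148 + 0.39·0.227 = 0.02352 + 0.06956 + 0.08853 = 0.18161
P(D|L2) = 0.21·0.188 + 0.13·0.142 + 0.66·0.163 = 0.03948 + 0.01846 + 0.10758 = 0.16552
Then overall,
P(D) = 0.96·0.18161 + 0.04·0.16552
      = 0.1743456 + 0.0066208 = 0.1809664

P(D) ≈ 0.1810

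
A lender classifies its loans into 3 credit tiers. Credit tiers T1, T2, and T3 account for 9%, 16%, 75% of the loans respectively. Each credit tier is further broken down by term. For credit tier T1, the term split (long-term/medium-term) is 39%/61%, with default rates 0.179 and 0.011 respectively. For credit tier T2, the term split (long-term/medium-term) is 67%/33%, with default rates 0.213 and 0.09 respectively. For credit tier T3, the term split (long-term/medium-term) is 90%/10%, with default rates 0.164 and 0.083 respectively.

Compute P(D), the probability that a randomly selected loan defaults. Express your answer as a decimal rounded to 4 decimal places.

P(D|T1) = 0.39·0.179 + 0.61·0.011 = 0.06981 + 0.00671 = 0.07652
P(D|T2) = 0.67·0.213 + 0.33·0.09 = 0.14271 + 0.0297 = 0.17241
P(D|T3) = 0.9·0.164 + 0.1·0.083 = 0.1476 + 0.0083 = 0.1559
Then overall,
P(D) = 0.09·0.07652 + 0.16·0.17241 + 0.75·0.1559
      = 0.0068868 + 0.0275856 + 0.116925 = 0.1513974

0.1514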